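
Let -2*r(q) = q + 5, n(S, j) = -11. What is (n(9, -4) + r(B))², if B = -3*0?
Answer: 729/4 ≈ 182.25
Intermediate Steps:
B = 0
r(q) = -5/2 - q/2 (r(q) = -(q + 5)/2 = -(5 + q)/2 = -5/2 - q/2)
(n(9, -4) + r(B))² = (-11 + (-5/2 - ½*0))² = (-11 + (-5/2 + 0))² = (-11 - 5/2)² = (-27/2)² = 729/4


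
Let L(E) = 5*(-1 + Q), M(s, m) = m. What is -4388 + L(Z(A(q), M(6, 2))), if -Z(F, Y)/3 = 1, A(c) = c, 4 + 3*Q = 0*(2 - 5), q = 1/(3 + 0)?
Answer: -13199/3 ≈ -4399.7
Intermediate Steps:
q = ⅓ (q = 1/3 = ⅓ ≈ 0.33333)
Q = -4/3 (Q = -4/3 + (0*(2 - 5))/3 = -4/3 + (0*(-3))/3 = -4/3 + (⅓)*0 = -4/3 + 0 = -4/3 ≈ -1.3333)
Z(F, Y) = -3 (Z(F, Y) = -3*1 = -3)
L(E) = -35/3 (L(E) = 5*(-1 - 4/3) = 5*(-7/3) = -35/3)
-4388 + L(Z(A(q), M(6, 2))) = -4388 - 35/3 = -13199/3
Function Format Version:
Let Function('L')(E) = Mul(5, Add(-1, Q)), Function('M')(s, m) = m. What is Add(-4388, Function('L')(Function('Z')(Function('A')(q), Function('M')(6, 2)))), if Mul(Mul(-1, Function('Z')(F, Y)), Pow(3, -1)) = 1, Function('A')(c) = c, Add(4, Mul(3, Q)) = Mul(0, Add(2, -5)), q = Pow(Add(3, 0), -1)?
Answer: Rational(-13199, 3) ≈ -4399.7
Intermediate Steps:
q = Rational(1, 3) (q = Pow(3, -1) = Rational(1, 3) ≈ 0.33333)
Q = Rational(-4, 3) (Q = Add(Rational(-4, 3), Mul(Rational(1, 3), Mul(0, Add(2, -5)))) = Add(Rational(-4, 3), Mul(Rational(1, 3), Mul(0, -3))) = Add(Rational(-4, 3), Mul(Rational(1, 3), 0)) = Add(Rational(-4, 3), 0) = Rational(-4, 3) ≈ -1.3333)
Function('Z')(F, Y) = -3 (Function('Z')(F, Y) = Mul(-3, 1) = -3)
Function('L')(E) = Rational(-35, 3) (Function('L')(E) = Mul(5, Add(-1, Rational(-4, 3))) = Mul(5, Rational(-7, 3)) = Rational(-35, 3))
Add(-4388, Function('L')(Function('Z')(Function('A')(q), Function('M')(6, 2)))) = Add(-4388, Rational(-35, 3)) = Rational(-13199, 3)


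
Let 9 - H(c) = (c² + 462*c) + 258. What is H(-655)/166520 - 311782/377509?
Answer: -12466842327/7857849835 ≈ -1.5865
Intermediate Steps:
H(c) = -249 - c² - 462*c (H(c) = 9 - ((c² + 462*c) + 258) = 9 - (258 + c² + 462*c) = 9 + (-258 - c² - 462*c) = -249 - c² - 462*c)
H(-655)/166520 - 311782/377509 = (-249 - 1*(-655)² - 462*(-655))/166520 - 311782/377509 = (-249 - 1*429025 + 302610)*(1/166520) - 311782*1/377509 = (-249 - 429025 + 302610)*(1/166520) - 311782/377509 = -126664*1/166520 - 311782/377509 = -15833/20815 - 311782/377509 = -12466842327/7857849835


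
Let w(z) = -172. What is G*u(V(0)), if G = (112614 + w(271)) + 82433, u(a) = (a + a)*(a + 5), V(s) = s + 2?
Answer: 5456500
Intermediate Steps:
V(s) = 2 + s
u(a) = 2*a*(5 + a) (u(a) = (2*a)*(5 + a) = 2*a*(5 + a))
G = 194875 (G = (112614 - 172) + 82433 = 112442 + 82433 = 194875)
G*u(V(0)) = 194875*(2*(2 + 0)*(5 + (2 + 0))) = 194875*(2*2*(5 + 2)) = 194875*(2*2*7) = 194875*28 = 5456500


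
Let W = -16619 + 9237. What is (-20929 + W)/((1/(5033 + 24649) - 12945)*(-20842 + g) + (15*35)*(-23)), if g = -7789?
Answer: -840327102/11000630613409 ≈ -7.6389e-5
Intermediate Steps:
W = -7382
(-20929 + W)/((1/(5033 + 24649) - 12945)*(-20842 + g) + (15*35)*(-23)) = (-20929 - 7382)/((1/(5033 + 24649) - 12945)*(-20842 - 7789) + (15*35)*(-23)) = -28311/((1/29682 - 12945)*(-28631) + 525*(-23)) = -28311/((1/29682 - 12945)*(-28631) - 12075) = -28311/(-384233489/29682*(-28631) - 12075) = -28311/(11000989023559/29682 - 12075) = -28311/11000630613409/29682 = -28311*29682/11000630613409 = -840327102/11000630613409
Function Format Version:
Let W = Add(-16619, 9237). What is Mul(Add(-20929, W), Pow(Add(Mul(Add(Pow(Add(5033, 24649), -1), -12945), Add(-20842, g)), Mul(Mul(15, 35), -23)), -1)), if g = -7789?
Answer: Rational(-840327102, 11000630613409) ≈ -7.6389e-5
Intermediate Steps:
W = -7382
Mul(Add(-20929, W), Pow(Add(Mul(Add(Pow(Add(5033, 24649), -1), -12945), Add(-20842, g)), Mul(Mul(15, 35), -23)), -1)) = Mul(Add(-20929, -7382), Pow(Add(Mul(Add(Pow(Add(5033, 24649), -1), -12945), Add(-20842, -7789)), Mul(Mul(15, 35), -23)), -1)) = Mul(-28311, Pow(Add(Mul(Add(Pow(29682, -1), -12945), -28631), Mul(525, -23)), -1)) = Mul(-28311, Pow(Add(Mul(Add(Rational(1, 29682), -12945), -28631), -12075), -1)) = Mul(-28311, Pow(Add(Mul(Rational(-384233489, 29682), -28631), -12075), -1)) = Mul(-28311, Pow(Add(Rational(11000989023559, 29682), -12075), -1)) = Mul(-28311, Pow(Rational(11000630613409, 29682), -1)) = Mul(-28311, Rational(29682, 11000630613409)) = Rational(-840327102, 11000630613409)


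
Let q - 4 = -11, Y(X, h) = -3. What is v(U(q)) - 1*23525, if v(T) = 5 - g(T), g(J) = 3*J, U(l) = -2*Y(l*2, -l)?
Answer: -23538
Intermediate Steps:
q = -7 (q = 4 - 11 = -7)
U(l) = 6 (U(l) = -2*(-3) = 6)
v(T) = 5 - 3*T
v(U(q)) - 1*23525 = (5 - 3*6) - 1*23525 = (5 - 18) - 23525 = -13 - 23525 = -23538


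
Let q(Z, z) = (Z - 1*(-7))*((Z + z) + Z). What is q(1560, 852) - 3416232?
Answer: 2807892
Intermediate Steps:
q(Z, z) = (7 + Z)*(z + 2*Z) (q(Z, z) = (Z + 7)*(z + 2*Z) = (7 + Z)*(z + 2*Z))
q(1560, 852) - 3416232 = (2*1560² + 7*852 + 14*1560 + 1560*852) - 3416232 = (2*2433600 + 5964 + 21840 + 1329120) - 3416232 = (4867200 + 5964 + 21840 + 1329120) - 3416232 = 6224124 - 3416232 = 2807892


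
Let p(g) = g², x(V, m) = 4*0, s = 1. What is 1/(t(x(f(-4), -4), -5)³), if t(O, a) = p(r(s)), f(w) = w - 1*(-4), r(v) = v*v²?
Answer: 1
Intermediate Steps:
r(v) = v³
f(w) = 4 + w (f(w) = w + 4 = 4 + w)
x(V, m) = 0
t(O, a) = 1 (t(O, a) = (1³)² = 1² = 1)
1/(t(x(f(-4), -4), -5)³) = 1/(1³) = 1/1 = 1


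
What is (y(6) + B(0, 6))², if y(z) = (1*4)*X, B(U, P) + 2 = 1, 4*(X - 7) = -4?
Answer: 529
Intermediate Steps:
X = 6 (X = 7 + (¼)*(-4) = 7 - 1 = 6)
B(U, P) = -1 (B(U, P) = -2 + 1 = -1)
y(z) = 24 (y(z) = (1*4)*6 = 4*6 = 24)
(y(6) + B(0, 6))² = (24 - 1)² = 23² = 529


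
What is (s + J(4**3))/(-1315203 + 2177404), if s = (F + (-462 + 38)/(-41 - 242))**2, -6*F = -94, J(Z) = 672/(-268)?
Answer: 14107851475/41638847981067 ≈ 0.00033881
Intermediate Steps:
J(Z) = -168/67 (J(Z) = 672*(-1/268) = -168/67)
F = 47/3 (F = -1/6*(-94) = 47/3 ≈ 15.667)
s = 212372329/720801 (s = (47/3 + (-462 + 38)/(-41 - 242))**2 = (47/3 - 424/(-283))**2 = (47/3 - 424*(-1/283))**2 = (47/3 + 424/283)**2 = (14573/849)**2 = 212372329/720801 ≈ 294.63)
(s + J(4**3))/(-1315203 + 2177404) = (212372329/720801 - 168/67)/(-1315203 + 2177404) = (14107851475/48293667)/862201 = (14107851475/48293667)*(1/862201) = 14107851475/41638847981067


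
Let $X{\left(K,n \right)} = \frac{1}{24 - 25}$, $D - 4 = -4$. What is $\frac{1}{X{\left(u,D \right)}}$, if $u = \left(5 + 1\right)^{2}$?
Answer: $-1$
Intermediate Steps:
$D = 0$ ($D = 4 - 4 = 0$)
$u = 36$ ($u = 6^{2} = 36$)
$X{\left(K,n \right)} = -1$ ($X{\left(K,n \right)} = \frac{1}{-1} = -1$)
$\frac{1}{X{\left(u,D \right)}} = \frac{1}{-1} = -1$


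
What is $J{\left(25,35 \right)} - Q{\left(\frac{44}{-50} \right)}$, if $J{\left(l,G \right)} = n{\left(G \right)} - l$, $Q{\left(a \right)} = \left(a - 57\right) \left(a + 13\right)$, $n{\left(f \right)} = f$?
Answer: $\frac{444691}{625} \approx 711.51$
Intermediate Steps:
$Q{\left(a \right)} = \left(-57 + a\right) \left(13 + a\right)$
$J{\left(l,G \right)} = G - l$
$J{\left(25,35 \right)} - Q{\left(\frac{44}{-50} \right)} = \left(35 - 25\right) - \left(-741 + \left(\frac{44}{-50}\right)^{2} - 44 \frac{44}{-50}\right) = \left(35 - 25\right) - \left(-741 + \left(44 \left(- \frac{1}{50}\right)\right)^{2} - 44 \cdot 44 \left(- \frac{1}{50}\right)\right) = 10 - \left(-741 + \left(- \frac{22}{25}\right)^{2} - - \frac{968}{25}\right) = 10 - \left(-741 + \frac{484}{625} + \frac{968}{25}\right) = 10 - - \frac{438441}{625} = 10 + \frac{438441}{625} = \frac{444691}{625}$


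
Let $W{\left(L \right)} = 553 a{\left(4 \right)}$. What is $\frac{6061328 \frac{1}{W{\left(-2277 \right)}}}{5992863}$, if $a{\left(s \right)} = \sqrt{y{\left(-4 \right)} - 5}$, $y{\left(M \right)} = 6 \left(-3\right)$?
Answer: $- \frac{37648 i \sqrt{23}}{473436177} \approx - 0.00038137 i$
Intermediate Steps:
$y{\left(M \right)} = -18$
$a{\left(s \right)} = i \sqrt{23}$ ($a{\left(s \right)} = \sqrt{-18 - 5} = \sqrt{-23} = i \sqrt{23}$)
$W{\left(L \right)} = 553 i \sqrt{23}$
$\frac{6061328 \frac{1}{W{\left(-2277 \right)}}}{5992863} = \frac{6061328 \frac{1}{553 i \sqrt{23}}}{5992863} = 6061328 \left(- \frac{i \sqrt{23}}{12719}\right) \frac{1}{5992863} = - \frac{37648 i \sqrt{23}}{79} \cdot \frac{1}{5992863} = - \frac{37648 i \sqrt{23}}{473436177}$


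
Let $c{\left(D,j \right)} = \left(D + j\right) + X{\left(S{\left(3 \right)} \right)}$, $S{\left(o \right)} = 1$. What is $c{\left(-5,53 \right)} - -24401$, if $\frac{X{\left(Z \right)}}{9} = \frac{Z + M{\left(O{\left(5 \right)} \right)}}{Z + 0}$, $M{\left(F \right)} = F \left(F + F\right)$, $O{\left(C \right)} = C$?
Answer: $24908$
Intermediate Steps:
$M{\left(F \right)} = 2 F^{2}$ ($M{\left(F \right)} = F 2 F = 2 F^{2}$)
$X{\left(Z \right)} = \frac{9 \left(50 + Z\right)}{Z}$ ($X{\left(Z \right)} = 9 \frac{Z + 2 \cdot 5^{2}}{Z + 0} = 9 \frac{Z + 2 \cdot 25}{Z} = 9 \frac{Z + 50}{Z} = 9 \frac{50 + Z}{Z} = \frac{9 \left(50 + Z\right)}{Z}$)
$c{\left(D,j \right)} = 459 + D + j$ ($c{\left(D,j \right)} = \left(D + j\right) + \left(9 + \frac{450}{1}\right) = \left(D + j\right) + \left(9 + 450 \cdot 1\right) = \left(D + j\right) + \left(9 + 450\right) = \left(D + j\right) + 459 = 459 + D + j$)
$c{\left(-5,53 \right)} - -24401 = \left(459 - 5 + 53\right) - -24401 = 507 + 24401 = 24908$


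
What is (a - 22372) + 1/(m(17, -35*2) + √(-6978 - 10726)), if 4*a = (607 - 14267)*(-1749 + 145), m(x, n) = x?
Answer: 98156997001/17993 - 2*I*√4426/17993 ≈ 5.4553e+6 - 0.0073949*I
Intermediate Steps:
a = 5477660 (a = ((607 - 14267)*(-1749 + 145))/4 = (-13660*(-1604))/4 = (¼)*21910640 = 5477660)
(a - 22372) + 1/(m(17, -35*2) + √(-6978 - 10726)) = (5477660 - 22372) + 1/(17 + √(-6978 - 10726)) = 5455288 + 1/(17 + √(-17704)) = 5455288 + 1/(17 + 2*I*√4426)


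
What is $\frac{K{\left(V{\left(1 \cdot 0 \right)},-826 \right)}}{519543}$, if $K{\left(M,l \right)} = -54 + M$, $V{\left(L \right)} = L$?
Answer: $- \frac{6}{57727} \approx -0.00010394$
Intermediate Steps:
$\frac{K{\left(V{\left(1 \cdot 0 \right)},-826 \right)}}{519543} = \frac{-54 + 1 \cdot 0}{519543} = \left(-54 + 0\right) \frac{1}{519543} = \left(-54\right) \frac{1}{519543} = - \frac{6}{57727}$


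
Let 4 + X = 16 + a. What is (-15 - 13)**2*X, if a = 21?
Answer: 25872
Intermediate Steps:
X = 33 (X = -4 + (16 + 21) = -4 + 37 = 33)
(-15 - 13)**2*X = (-15 - 13)**2*33 = (-28)**2*33 = 784*33 = 25872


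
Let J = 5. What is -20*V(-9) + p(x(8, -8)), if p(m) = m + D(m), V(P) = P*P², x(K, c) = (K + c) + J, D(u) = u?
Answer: 14590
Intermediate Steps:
x(K, c) = 5 + K + c (x(K, c) = (K + c) + 5 = 5 + K + c)
V(P) = P³
p(m) = 2*m (p(m) = m + m = 2*m)
-20*V(-9) + p(x(8, -8)) = -20*(-9)³ + 2*(5 + 8 - 8) = -20*(-729) + 2*5 = 14580 + 10 = 14590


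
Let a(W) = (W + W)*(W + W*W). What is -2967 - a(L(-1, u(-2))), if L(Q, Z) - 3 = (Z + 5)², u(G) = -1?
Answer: -17407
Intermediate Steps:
L(Q, Z) = 3 + (5 + Z)² (L(Q, Z) = 3 + (Z + 5)² = 3 + (5 + Z)²)
a(W) = 2*W*(W + W²) (a(W) = (2*W)*(W + W²) = 2*W*(W + W²))
-2967 - a(L(-1, u(-2))) = -2967 - 2*(3 + (5 - 1)²)²*(1 + (3 + (5 - 1)²)) = -2967 - 2*(3 + 4²)²*(1 + (3 + 4²)) = -2967 - 2*(3 + 16)²*(1 + (3 + 16)) = -2967 - 2*19²*(1 + 19) = -2967 - 2*361*20 = -2967 - 1*14440 = -2967 - 14440 = -17407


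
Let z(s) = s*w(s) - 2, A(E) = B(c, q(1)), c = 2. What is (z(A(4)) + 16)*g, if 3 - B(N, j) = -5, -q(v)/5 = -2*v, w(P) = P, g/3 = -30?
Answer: -7020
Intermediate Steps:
g = -90 (g = 3*(-30) = -90)
q(v) = 10*v (q(v) = -(-10)*v = 10*v)
B(N, j) = 8 (B(N, j) = 3 - 1*(-5) = 3 + 5 = 8)
A(E) = 8
z(s) = -2 + s² (z(s) = s*s - 2 = s² - 2 = -2 + s²)
(z(A(4)) + 16)*g = ((-2 + 8²) + 16)*(-90) = ((-2 + 64) + 16)*(-90) = (62 + 16)*(-90) = 78*(-90) = -7020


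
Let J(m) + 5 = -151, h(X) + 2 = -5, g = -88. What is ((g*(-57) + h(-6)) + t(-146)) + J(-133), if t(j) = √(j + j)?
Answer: 4853 + 2*I*√73 ≈ 4853.0 + 17.088*I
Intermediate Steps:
h(X) = -7 (h(X) = -2 - 5 = -7)
t(j) = √2*√j (t(j) = √(2*j) = √2*√j)
J(m) = -156 (J(m) = -5 - 151 = -156)
((g*(-57) + h(-6)) + t(-146)) + J(-133) = ((-88*(-57) - 7) + √2*√(-146)) - 156 = ((5016 - 7) + √2*(I*√146)) - 156 = (5009 + 2*I*√73) - 156 = 4853 + 2*I*√73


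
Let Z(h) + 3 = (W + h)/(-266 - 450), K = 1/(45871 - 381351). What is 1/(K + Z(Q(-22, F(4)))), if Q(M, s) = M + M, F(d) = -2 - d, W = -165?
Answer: -60050920/162624109 ≈ -0.36926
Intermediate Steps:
Q(M, s) = 2*M
K = -1/335480 (K = 1/(-335480) = -1/335480 ≈ -2.9808e-6)
Z(h) = -1983/716 - h/716 (Z(h) = -3 + (-165 + h)/(-266 - 450) = -3 + (-165 + h)/(-716) = -3 + (-165 + h)*(-1/716) = -3 + (165/716 - h/716) = -1983/716 - h/716)
1/(K + Z(Q(-22, F(4)))) = 1/(-1/335480 + (-1983/716 - (-22)/358)) = 1/(-1/335480 + (-1983/716 - 1/716*(-44))) = 1/(-1/335480 + (-1983/716 + 11/179)) = 1/(-1/335480 - 1939/716) = 1/(-162624109/60050920) = -60050920/162624109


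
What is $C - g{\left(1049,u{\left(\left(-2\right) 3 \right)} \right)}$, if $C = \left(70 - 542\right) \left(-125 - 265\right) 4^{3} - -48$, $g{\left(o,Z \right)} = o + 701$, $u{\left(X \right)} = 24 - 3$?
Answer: $11779418$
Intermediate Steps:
$u{\left(X \right)} = 21$
$g{\left(o,Z \right)} = 701 + o$
$C = 11781168$ ($C = \left(-472\right) \left(-390\right) 64 + 48 = 184080 \cdot 64 + 48 = 11781120 + 48 = 11781168$)
$C - g{\left(1049,u{\left(\left(-2\right) 3 \right)} \right)} = 11781168 - \left(701 + 1049\right) = 11781168 - 1750 = 11779418$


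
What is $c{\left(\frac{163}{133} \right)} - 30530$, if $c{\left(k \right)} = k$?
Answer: $- \frac{4060327}{133} \approx -30529.0$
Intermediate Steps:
$c{\left(\frac{163}{133} \right)} - 30530 = \frac{163}{133} - 30530 = - \frac{4060327}{133}$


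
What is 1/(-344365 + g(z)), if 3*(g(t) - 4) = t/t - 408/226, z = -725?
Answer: -339/116738470 ≈ -2.9039e-6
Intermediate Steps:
g(t) = 1265/339 (g(t) = 4 + (t/t - 408/226)/3 = 4 + (1 - 408*1/226)/3 = 4 + (1 - 204/113)/3 = 4 + (1/3)*(-91/113) = 4 - 91/339 = 1265/339)
1/(-344365 + g(z)) = 1/(-344365 + 1265/339) = 1/(-116738470/339) = -339/116738470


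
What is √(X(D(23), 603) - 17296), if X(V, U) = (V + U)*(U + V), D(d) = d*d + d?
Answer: √1316729 ≈ 1147.5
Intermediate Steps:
D(d) = d + d² (D(d) = d² + d = d + d²)
X(V, U) = (U + V)² (X(V, U) = (U + V)*(U + V) = (U + V)²)
√(X(D(23), 603) - 17296) = √((603 + 23*(1 + 23))² - 17296) = √((603 + 23*24)² - 17296) = √((603 + 552)² - 17296) = √(1155² - 17296) = √(1334025 - 17296) = √1316729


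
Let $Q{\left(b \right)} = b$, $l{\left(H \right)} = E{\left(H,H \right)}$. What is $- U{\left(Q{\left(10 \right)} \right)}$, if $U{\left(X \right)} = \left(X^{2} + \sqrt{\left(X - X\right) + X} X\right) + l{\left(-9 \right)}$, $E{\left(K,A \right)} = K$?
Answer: $-91 - 10 \sqrt{10} \approx -122.62$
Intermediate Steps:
$l{\left(H \right)} = H$
$U{\left(X \right)} = -9 + X^{2} + X^{\frac{3}{2}}$ ($U{\left(X \right)} = \left(X^{2} + \sqrt{\left(X - X\right) + X} X\right) - 9 = \left(X^{2} + \sqrt{0 + X} X\right) - 9 = \left(X^{2} + \sqrt{X} X\right) - 9 = \left(X^{2} + X^{\frac{3}{2}}\right) - 9 = -9 + X^{2} + X^{\frac{3}{2}}$)
$- U{\left(Q{\left(10 \right)} \right)} = - (-9 + 10^{2} + 10^{\frac{3}{2}}) = - (-9 + 100 + 10 \sqrt{10}) = - (91 + 10 \sqrt{10}) = -91 - 10 \sqrt{10}$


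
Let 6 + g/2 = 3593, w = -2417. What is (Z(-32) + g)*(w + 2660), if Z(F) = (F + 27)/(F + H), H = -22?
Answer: 3486609/2 ≈ 1.7433e+6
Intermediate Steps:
Z(F) = (27 + F)/(-22 + F) (Z(F) = (F + 27)/(F - 22) = (27 + F)/(-22 + F))
g = 7174 (g = -12 + 2*3593 = -12 + 7186 = 7174)
(Z(-32) + g)*(w + 2660) = ((27 - 32)/(-22 - 32) + 7174)*(-2417 + 2660) = (-5/(-54) + 7174)*243 = (-1/54*(-5) + 7174)*243 = (5/54 + 7174)*243 = (387401/54)*243 = 3486609/2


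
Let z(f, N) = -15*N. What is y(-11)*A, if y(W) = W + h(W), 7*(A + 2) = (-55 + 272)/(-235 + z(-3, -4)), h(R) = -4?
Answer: 1143/35 ≈ 32.657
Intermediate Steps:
A = -381/175 (A = -2 + ((-55 + 272)/(-235 - 15*(-4)))/7 = -2 + (217/(-235 + 60))/7 = -2 + (217/(-175))/7 = -2 + (217*(-1/175))/7 = -2 + (⅐)*(-31/25) = -2 - 31/175 = -381/175 ≈ -2.1771)
y(W) = -4 + W (y(W) = W - 4 = -4 + W)
y(-11)*A = (-4 - 11)*(-381/175) = -15*(-381/175) = 1143/35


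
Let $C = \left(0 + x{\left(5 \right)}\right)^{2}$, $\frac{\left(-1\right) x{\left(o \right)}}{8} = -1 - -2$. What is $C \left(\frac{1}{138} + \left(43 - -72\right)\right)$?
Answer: $\frac{507872}{69} \approx 7360.5$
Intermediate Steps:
$x{\left(o \right)} = -8$ ($x{\left(o \right)} = - 8 \left(-1 - -2\right) = - 8 \left(-1 + 2\right) = \left(-8\right) 1 = -8$)
$C = 64$ ($C = \left(0 - 8\right)^{2} = \left(-8\right)^{2} = 64$)
$C \left(\frac{1}{138} + \left(43 - -72\right)\right) = 64 \left(\frac{1}{138} + \left(43 - -72\right)\right) = 64 \left(\frac{1}{138} + \left(43 + 72\right)\right) = 64 \left(\frac{1}{138} + 115\right) = 64 \cdot \frac{15871}{138} = \frac{507872}{69}$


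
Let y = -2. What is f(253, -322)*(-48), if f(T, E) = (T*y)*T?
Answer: 6144864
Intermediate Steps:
f(T, E) = -2*T² (f(T, E) = (T*(-2))*T = (-2*T)*T = -2*T²)
f(253, -322)*(-48) = -2*253²*(-48) = -2*64009*(-48) = -128018*(-48) = 6144864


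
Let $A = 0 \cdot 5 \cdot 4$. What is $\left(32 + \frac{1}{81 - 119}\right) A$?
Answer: $0$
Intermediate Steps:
$A = 0$ ($A = 0 \cdot 4 = 0$)
$\left(32 + \frac{1}{81 - 119}\right) A = \left(32 + \frac{1}{81 - 119}\right) 0 = \left(32 + \frac{1}{-38}\right) 0 = \left(32 - \frac{1}{38}\right) 0 = \frac{1215}{38} \cdot 0 = 0$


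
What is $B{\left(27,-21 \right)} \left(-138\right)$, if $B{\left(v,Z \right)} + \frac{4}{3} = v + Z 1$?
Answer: $-644$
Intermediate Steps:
$B{\left(v,Z \right)} = - \frac{4}{3} + Z + v$ ($B{\left(v,Z \right)} = - \frac{4}{3} + \left(v + Z 1\right) = - \frac{4}{3} + \left(v + Z\right) = - \frac{4}{3} + \left(Z + v\right) = - \frac{4}{3} + Z + v$)
$B{\left(27,-21 \right)} \left(-138\right) = \left(- \frac{4}{3} - 21 + 27\right) \left(-138\right) = \frac{14}{3} \left(-138\right) = -644$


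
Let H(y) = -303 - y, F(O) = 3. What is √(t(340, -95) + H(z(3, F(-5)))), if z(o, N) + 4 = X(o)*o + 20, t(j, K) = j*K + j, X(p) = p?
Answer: 4*I*√2018 ≈ 179.69*I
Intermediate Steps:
t(j, K) = j + K*j (t(j, K) = K*j + j = j + K*j)
z(o, N) = 16 + o² (z(o, N) = -4 + (o*o + 20) = -4 + (o² + 20) = -4 + (20 + o²) = 16 + o²)
√(t(340, -95) + H(z(3, F(-5)))) = √(340*(1 - 95) + (-303 - (16 + 3²))) = √(340*(-94) + (-303 - (16 + 9))) = √(-31960 + (-303 - 1*25)) = √(-31960 + (-303 - 25)) = √(-31960 - 328) = √(-32288) = 4*I*√2018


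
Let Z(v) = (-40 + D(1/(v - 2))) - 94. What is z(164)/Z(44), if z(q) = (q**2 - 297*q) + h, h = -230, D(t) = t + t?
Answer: 462882/2813 ≈ 164.55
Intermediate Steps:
D(t) = 2*t
Z(v) = -134 + 2/(-2 + v) (Z(v) = (-40 + 2/(v - 2)) - 94 = (-40 + 2/(-2 + v)) - 94 = -134 + 2/(-2 + v))
z(q) = -230 + q**2 - 297*q (z(q) = (q**2 - 297*q) - 230 = -230 + q**2 - 297*q)
z(164)/Z(44) = (-230 + 164**2 - 297*164)/((2*(135 - 67*44)/(-2 + 44))) = (-230 + 26896 - 48708)/((2*(135 - 2948)/42)) = -22042/(2*(1/42)*(-2813)) = -22042/(-2813/21) = -22042*(-21/2813) = 462882/2813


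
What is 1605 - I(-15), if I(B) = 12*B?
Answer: 1785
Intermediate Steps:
1605 - I(-15) = 1605 - 12*(-15) = 1605 - 1*(-180) = 1605 + 180 = 1785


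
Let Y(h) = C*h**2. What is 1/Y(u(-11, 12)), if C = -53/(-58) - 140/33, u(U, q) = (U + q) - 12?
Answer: -174/70081 ≈ -0.0024828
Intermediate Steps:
u(U, q) = -12 + U + q
C = -6371/1914 (C = -53*(-1/58) - 140*1/33 = 53/58 - 140/33 = -6371/1914 ≈ -3.3286)
Y(h) = -6371*h**2/1914
1/Y(u(-11, 12)) = 1/(-6371*(-12 - 11 + 12)**2/1914) = 1/(-6371/1914*(-11)**2) = 1/(-6371/1914*121) = 1/(-70081/174) = -174/70081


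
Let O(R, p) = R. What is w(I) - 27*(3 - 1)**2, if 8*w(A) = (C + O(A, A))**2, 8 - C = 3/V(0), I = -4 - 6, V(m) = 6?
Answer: -3431/32 ≈ -107.22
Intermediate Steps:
I = -10
C = 15/2 (C = 8 - 3/6 = 8 - 1*1/2 = 8 - 1/2 = 15/2 ≈ 7.5000)
w(A) = (15/2 + A)**2/8
w(I) - 27*(3 - 1)**2 = (15 + 2*(-10))**2/32 - 27*(3 - 1)**2 = (15 - 20)**2/32 - 27*2**2 = (1/32)*(-5)**2 - 27*4 = (1/32)*25 - 108 = 25/32 - 108 = -3431/32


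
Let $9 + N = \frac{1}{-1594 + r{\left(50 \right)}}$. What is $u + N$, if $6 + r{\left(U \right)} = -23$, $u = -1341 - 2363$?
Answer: $- \frac{6026200}{1623} \approx -3713.0$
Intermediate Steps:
$u = -3704$
$r{\left(U \right)} = -29$ ($r{\left(U \right)} = -6 - 23 = -29$)
$N = - \frac{14608}{1623}$ ($N = -9 + \frac{1}{-1594 - 29} = -9 + \frac{1}{-1623} = -9 - \frac{1}{1623} = - \frac{14608}{1623} \approx -9.0006$)
$u + N = -3704 - \frac{14608}{1623} = - \frac{6026200}{1623}$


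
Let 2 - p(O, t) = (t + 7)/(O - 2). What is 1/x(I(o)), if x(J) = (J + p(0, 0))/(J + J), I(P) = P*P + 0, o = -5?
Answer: 100/61 ≈ 1.6393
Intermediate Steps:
I(P) = P² (I(P) = P² + 0 = P²)
p(O, t) = 2 - (7 + t)/(-2 + O) (p(O, t) = 2 - (t + 7)/(O - 2) = 2 - (7 + t)/(-2 + O))
x(J) = (11/2 + J)/(2*J) (x(J) = (J + (-11 - 1*0 + 2*0)/(-2 + 0))/(J + J) = (J + (-11 + 0 + 0)/(-2))/((2*J)) = (J - ½*(-11))*(1/(2*J)) = (J + 11/2)*(1/(2*J)) = (11/2 + J)*(1/(2*J)) = (11/2 + J)/(2*J))
1/x(I(o)) = 1/((11 + 2*(-5)²)/(4*((-5)²))) = 1/((¼)*(11 + 2*25)/25) = 1/((¼)*(1/25)*(11 + 50)) = 1/((¼)*(1/25)*61) = 1/(61/100) = 100/61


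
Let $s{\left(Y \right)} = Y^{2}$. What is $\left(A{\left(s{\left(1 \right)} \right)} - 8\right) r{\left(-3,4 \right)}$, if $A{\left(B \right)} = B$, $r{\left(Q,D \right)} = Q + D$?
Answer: $-7$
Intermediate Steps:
$r{\left(Q,D \right)} = D + Q$
$\left(A{\left(s{\left(1 \right)} \right)} - 8\right) r{\left(-3,4 \right)} = \left(1^{2} - 8\right) \left(4 - 3\right) = \left(1 - 8\right) 1 = \left(-7\right) 1 = -7$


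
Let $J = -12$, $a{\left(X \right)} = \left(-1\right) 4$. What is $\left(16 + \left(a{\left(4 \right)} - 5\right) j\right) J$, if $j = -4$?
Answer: $-624$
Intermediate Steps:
$a{\left(X \right)} = -4$
$\left(16 + \left(a{\left(4 \right)} - 5\right) j\right) J = \left(16 + \left(-4 - 5\right) \left(-4\right)\right) \left(-12\right) = \left(16 - -36\right) \left(-12\right) = \left(16 + 36\right) \left(-12\right) = 52 \left(-12\right) = -624$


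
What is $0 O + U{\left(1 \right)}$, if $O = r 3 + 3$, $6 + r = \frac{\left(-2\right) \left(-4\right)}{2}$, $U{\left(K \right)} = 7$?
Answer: $7$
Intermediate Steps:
$r = -2$ ($r = -6 + \frac{\left(-2\right) \left(-4\right)}{2} = -6 + 8 \cdot \frac{1}{2} = -6 + 4 = -2$)
$O = -3$ ($O = \left(-2\right) 3 + 3 = -6 + 3 = -3$)
$0 O + U{\left(1 \right)} = 0 \left(-3\right) + 7 = 0 + 7 = 7$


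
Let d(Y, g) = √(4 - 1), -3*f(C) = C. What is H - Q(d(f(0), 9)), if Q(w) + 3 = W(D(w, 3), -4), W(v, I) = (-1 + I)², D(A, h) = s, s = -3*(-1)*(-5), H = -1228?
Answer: -1250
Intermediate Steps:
f(C) = -C/3
d(Y, g) = √3
s = -15 (s = 3*(-5) = -15)
D(A, h) = -15
Q(w) = 22 (Q(w) = -3 + (-1 - 4)² = -3 + (-5)² = -3 + 25 = 22)
H - Q(d(f(0), 9)) = -1228 - 1*22 = -1228 - 22 = -1250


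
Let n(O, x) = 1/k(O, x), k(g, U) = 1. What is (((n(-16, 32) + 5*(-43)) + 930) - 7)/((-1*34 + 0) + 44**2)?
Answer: 709/1902 ≈ 0.37277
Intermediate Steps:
n(O, x) = 1 (n(O, x) = 1/1 = 1)
(((n(-16, 32) + 5*(-43)) + 930) - 7)/((-1*34 + 0) + 44**2) = (((1 + 5*(-43)) + 930) - 7)/((-1*34 + 0) + 44**2) = (((1 - 215) + 930) - 7)/((-34 + 0) + 1936) = ((-214 + 930) - 7)/(-34 + 1936) = (716 - 7)/1902 = 709*(1/1902) = 709/1902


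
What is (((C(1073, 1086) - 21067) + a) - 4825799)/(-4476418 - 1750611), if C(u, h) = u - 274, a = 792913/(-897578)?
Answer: 35948131559/46192101122 ≈ 0.77823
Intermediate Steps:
a = -6553/7418 (a = 792913*(-1/897578) = -6553/7418 ≈ -0.88339)
C(u, h) = -274 + u
(((C(1073, 1086) - 21067) + a) - 4825799)/(-4476418 - 1750611) = ((((-274 + 1073) - 21067) - 6553/7418) - 4825799)/(-4476418 - 1750611) = (((799 - 21067) - 6553/7418) - 4825799)/(-6227029) = ((-20268 - 6553/7418) - 4825799)*(-1/6227029) = (-150354577/7418 - 4825799)*(-1/6227029) = -35948131559/7418*(-1/6227029) = 35948131559/46192101122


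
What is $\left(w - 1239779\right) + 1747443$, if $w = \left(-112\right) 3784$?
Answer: $83856$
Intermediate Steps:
$w = -423808$
$\left(w - 1239779\right) + 1747443 = \left(-423808 - 1239779\right) + 1747443 = -1663587 + 1747443 = 83856$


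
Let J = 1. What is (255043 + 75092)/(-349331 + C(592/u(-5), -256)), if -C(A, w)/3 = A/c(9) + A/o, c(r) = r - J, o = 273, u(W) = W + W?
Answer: -150211425/158935208 ≈ -0.94511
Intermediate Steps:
u(W) = 2*W
c(r) = -1 + r (c(r) = r - 1*1 = r - 1 = -1 + r)
C(A, w) = -281*A/728 (C(A, w) = -3*(A/(-1 + 9) + A/273) = -3*(A/8 + A*(1/273)) = -3*(A*(⅛) + A/273) = -3*(A/8 + A/273) = -281*A/728)
(255043 + 75092)/(-349331 + C(592/u(-5), -256)) = (255043 + 75092)/(-349331 - 20794/(91*(2*(-5)))) = 330135/(-349331 - 20794/(91*(-10))) = 330135/(-349331 - 20794*(-1)/(91*10)) = 330135/(-349331 - 281/728*(-296/5)) = 330135/(-349331 + 10397/455) = 330135/(-158935208/455) = 330135*(-455/158935208) = -150211425/158935208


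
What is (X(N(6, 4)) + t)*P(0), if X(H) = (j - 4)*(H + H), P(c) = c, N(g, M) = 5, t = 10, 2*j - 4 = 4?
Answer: 0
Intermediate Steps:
j = 4 (j = 2 + (1/2)*4 = 2 + 2 = 4)
X(H) = 0 (X(H) = (4 - 4)*(H + H) = 0*(2*H) = 0)
(X(N(6, 4)) + t)*P(0) = (0 + 10)*0 = 10*0 = 0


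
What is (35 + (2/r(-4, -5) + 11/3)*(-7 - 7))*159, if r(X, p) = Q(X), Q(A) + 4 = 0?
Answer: -1484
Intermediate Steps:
Q(A) = -4 (Q(A) = -4 + 0 = -4)
r(X, p) = -4
(35 + (2/r(-4, -5) + 11/3)*(-7 - 7))*159 = (35 + (2/(-4) + 11/3)*(-7 - 7))*159 = (35 + (2*(-¼) + 11*(⅓))*(-14))*159 = (35 + (-½ + 11/3)*(-14))*159 = (35 + (19/6)*(-14))*159 = (35 - 133/3)*159 = -28/3*159 = -1484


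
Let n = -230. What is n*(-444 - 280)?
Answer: 166520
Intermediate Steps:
n*(-444 - 280) = -230*(-444 - 280) = -230*(-724) = 166520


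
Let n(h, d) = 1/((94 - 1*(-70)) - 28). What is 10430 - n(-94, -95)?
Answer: 1418479/136 ≈ 10430.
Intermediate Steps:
n(h, d) = 1/136 (n(h, d) = 1/((94 + 70) - 28) = 1/(164 - 28) = 1/136)
10430 - n(-94, -95) = 10430 - 1*1/136 = 10430 - 1/136 = 1418479/136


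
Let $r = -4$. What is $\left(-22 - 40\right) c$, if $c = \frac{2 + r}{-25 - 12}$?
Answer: $- \frac{124}{37} \approx -3.3514$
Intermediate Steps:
$c = \frac{2}{37}$ ($c = \frac{2 - 4}{-25 - 12} = - \frac{2}{-37} = \left(-2\right) \left(- \frac{1}{37}\right) = \frac{2}{37} \approx 0.054054$)
$\left(-22 - 40\right) c = \left(-22 - 40\right) \frac{2}{37} = \left(-62\right) \frac{2}{37} = - \frac{124}{37}$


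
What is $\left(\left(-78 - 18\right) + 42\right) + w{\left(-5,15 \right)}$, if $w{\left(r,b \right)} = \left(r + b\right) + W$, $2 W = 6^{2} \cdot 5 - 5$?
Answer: $\frac{87}{2} \approx 43.5$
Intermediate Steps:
$W = \frac{175}{2}$ ($W = \frac{6^{2} \cdot 5 - 5}{2} = \frac{36 \cdot 5 - 5}{2} = \frac{180 - 5}{2} = \frac{1}{2} \cdot 175 = \frac{175}{2} \approx 87.5$)
$w{\left(r,b \right)} = \frac{175}{2} + b + r$ ($w{\left(r,b \right)} = \left(r + b\right) + \frac{175}{2} = \left(b + r\right) + \frac{175}{2} = \frac{175}{2} + b + r$)
$\left(\left(-78 - 18\right) + 42\right) + w{\left(-5,15 \right)} = \left(\left(-78 - 18\right) + 42\right) + \left(\frac{175}{2} + 15 - 5\right) = \left(-96 + 42\right) + \frac{195}{2} = -54 + \frac{195}{2} = \frac{87}{2}$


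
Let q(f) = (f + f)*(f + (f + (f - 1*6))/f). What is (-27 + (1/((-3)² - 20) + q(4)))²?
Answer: 9604/121 ≈ 79.372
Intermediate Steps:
q(f) = 2*f*(f + (-6 + 2*f)/f) (q(f) = (2*f)*(f + (f + (f - 6))/f) = (2*f)*(f + (f + (-6 + f))/f) = (2*f)*(f + (-6 + 2*f)/f) = 2*f*(f + (-6 + 2*f)/f))
(-27 + (1/((-3)² - 20) + q(4)))² = (-27 + (1/((-3)² - 20) + (-12 + 2*4² + 4*4)))² = (-27 + (1/(9 - 20) + (-12 + 2*16 + 16)))² = (-27 + (1/(-11) + (-12 + 32 + 16)))² = (-27 + (-1/11 + 36))² = (-27 + 395/11)² = (98/11)² = 9604/121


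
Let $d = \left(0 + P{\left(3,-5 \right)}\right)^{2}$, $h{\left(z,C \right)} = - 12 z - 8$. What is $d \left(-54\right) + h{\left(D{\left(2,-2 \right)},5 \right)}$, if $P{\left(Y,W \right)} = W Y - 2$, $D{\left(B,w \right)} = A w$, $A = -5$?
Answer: $-15734$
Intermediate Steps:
$D{\left(B,w \right)} = - 5 w$
$P{\left(Y,W \right)} = -2 + W Y$
$h{\left(z,C \right)} = -8 - 12 z$
$d = 289$ ($d = \left(0 - 17\right)^{2} = \left(-17\right)^{2} = 289$)
$d \left(-54\right) + h{\left(D{\left(2,-2 \right)},5 \right)} = 289 \left(-54\right) - \left(8 + 12 \left(\left(-5\right) \left(-2\right)\right)\right) = -15606 - 128 = -15734$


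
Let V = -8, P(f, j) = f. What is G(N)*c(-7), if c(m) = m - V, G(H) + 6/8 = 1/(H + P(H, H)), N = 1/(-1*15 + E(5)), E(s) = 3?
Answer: -27/4 ≈ -6.7500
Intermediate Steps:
N = -1/12 (N = 1/(-1*15 + 3) = 1/(-15 + 3) = 1/(-12) = -1/12 ≈ -0.083333)
G(H) = -¾ + 1/(2*H) (G(H) = -¾ + 1/(H + H) = -¾ + 1/(2*H))
c(m) = 8 + m (c(m) = m - 1*(-8) = m + 8 = 8 + m)
G(N)*c(-7) = ((2 - 3*(-1/12))/(4*(-1/12)))*(8 - 7) = ((¼)*(-12)*(2 + ¼))*1 = ((¼)*(-12)*(9/4))*1 = -27/4*1 = -27/4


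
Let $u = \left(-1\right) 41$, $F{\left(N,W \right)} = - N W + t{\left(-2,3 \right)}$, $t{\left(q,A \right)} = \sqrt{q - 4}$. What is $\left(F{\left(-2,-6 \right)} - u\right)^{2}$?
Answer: $\left(29 + i \sqrt{6}\right)^{2} \approx 835.0 + 142.07 i$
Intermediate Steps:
$t{\left(q,A \right)} = \sqrt{-4 + q}$
$F{\left(N,W \right)} = i \sqrt{6} - N W$ ($F{\left(N,W \right)} = - N W + \sqrt{-4 - 2} = - N W + \sqrt{-6} = - N W + i \sqrt{6} = i \sqrt{6} - N W$)
$u = -41$
$\left(F{\left(-2,-6 \right)} - u\right)^{2} = \left(\left(i \sqrt{6} - \left(-2\right) \left(-6\right)\right) - -41\right)^{2} = \left(\left(i \sqrt{6} - 12\right) + 41\right)^{2} = \left(\left(-12 + i \sqrt{6}\right) + 41\right)^{2} = \left(29 + i \sqrt{6}\right)^{2}$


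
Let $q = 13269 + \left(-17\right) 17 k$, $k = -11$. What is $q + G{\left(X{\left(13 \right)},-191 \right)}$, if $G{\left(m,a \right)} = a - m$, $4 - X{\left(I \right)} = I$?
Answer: $16266$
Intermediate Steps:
$X{\left(I \right)} = 4 - I$
$q = 16448$ ($q = 13269 + \left(-17\right) 17 \left(-11\right) = 13269 - -3179 = 13269 + 3179 = 16448$)
$q + G{\left(X{\left(13 \right)},-191 \right)} = 16448 - \left(195 - 13\right) = 16448 - 182 = 16266$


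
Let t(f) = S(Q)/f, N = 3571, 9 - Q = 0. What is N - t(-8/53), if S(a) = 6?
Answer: 14443/4 ≈ 3610.8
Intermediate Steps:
Q = 9 (Q = 9 - 1*0 = 9 + 0 = 9)
t(f) = 6/f
N - t(-8/53) = 3571 - 6/((-8/53)) = 3571 - 6/((-8*1/53)) = 3571 - 6/(-8/53) = 3571 - 6*(-53)/8 = 3571 - 1*(-159/4) = 3571 + 159/4 = 14443/4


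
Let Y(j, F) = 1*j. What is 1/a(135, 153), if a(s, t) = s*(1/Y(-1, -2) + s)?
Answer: 1/18090 ≈ 5.5279e-5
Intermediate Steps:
Y(j, F) = j
a(s, t) = s*(-1 + s) (a(s, t) = s*(1/(-1) + s) = s*(-1 + s))
1/a(135, 153) = 1/(135*(-1 + 135)) = 1/(135*134) = 1/18090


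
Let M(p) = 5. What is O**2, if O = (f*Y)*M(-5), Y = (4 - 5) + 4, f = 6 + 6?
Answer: 32400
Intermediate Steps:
f = 12
Y = 3 (Y = -1 + 4 = 3)
O = 180 (O = (12*3)*5 = 36*5 = 180)
O**2 = 180**2 = 32400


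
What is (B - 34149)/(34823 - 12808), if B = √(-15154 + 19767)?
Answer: -34149/22015 + √4613/22015 ≈ -1.5481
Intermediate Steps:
B = √4613 ≈ 67.919
(B - 34149)/(34823 - 12808) = (√4613 - 34149)/(34823 - 12808) = (-34149 + √4613)/22015 = (-34149 + √4613)*(1/22015) = -34149/22015 + √4613/22015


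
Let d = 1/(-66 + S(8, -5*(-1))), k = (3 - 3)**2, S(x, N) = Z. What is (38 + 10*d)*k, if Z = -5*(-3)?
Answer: 0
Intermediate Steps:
Z = 15
S(x, N) = 15
k = 0 (k = 0**2 = 0)
d = -1/51 (d = 1/(-66 + 15) = 1/(-51) = -1/51 ≈ -0.019608)
(38 + 10*d)*k = (38 + 10*(-1/51))*0 = (38 - 10/51)*0 = (1928/51)*0 = 0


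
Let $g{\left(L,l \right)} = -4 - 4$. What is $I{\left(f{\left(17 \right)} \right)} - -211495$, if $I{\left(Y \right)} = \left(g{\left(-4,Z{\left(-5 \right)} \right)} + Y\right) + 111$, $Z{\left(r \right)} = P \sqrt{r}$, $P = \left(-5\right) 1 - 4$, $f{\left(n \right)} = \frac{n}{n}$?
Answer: $211599$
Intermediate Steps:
$f{\left(n \right)} = 1$
$P = -9$ ($P = -5 - 4 = -9$)
$Z{\left(r \right)} = - 9 \sqrt{r}$
$g{\left(L,l \right)} = -8$ ($g{\left(L,l \right)} = -4 - 4 = -8$)
$I{\left(Y \right)} = 103 + Y$ ($I{\left(Y \right)} = \left(-8 + Y\right) + 111 = 103 + Y$)
$I{\left(f{\left(17 \right)} \right)} - -211495 = \left(103 + 1\right) - -211495 = 104 + 211495 = 211599$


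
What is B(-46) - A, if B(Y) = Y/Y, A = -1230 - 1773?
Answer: 3004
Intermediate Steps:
A = -3003
B(Y) = 1
B(-46) - A = 1 - 1*(-3003) = 1 + 3003 = 3004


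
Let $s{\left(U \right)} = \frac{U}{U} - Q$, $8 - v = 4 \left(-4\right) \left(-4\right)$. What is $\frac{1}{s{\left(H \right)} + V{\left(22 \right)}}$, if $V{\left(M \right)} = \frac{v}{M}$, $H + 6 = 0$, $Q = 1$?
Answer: $- \frac{11}{28} \approx -0.39286$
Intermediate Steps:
$H = -6$ ($H = -6 + 0 = -6$)
$v = -56$ ($v = 8 - 4 \left(-4\right) \left(-4\right) = 8 - \left(-16\right) \left(-4\right) = 8 - 64 = -56$)
$s{\left(U \right)} = 0$ ($s{\left(U \right)} = \frac{U}{U} - 1 = 1 - 1 = 0$)
$V{\left(M \right)} = - \frac{56}{M}$
$\frac{1}{s{\left(H \right)} + V{\left(22 \right)}} = \frac{1}{0 - \frac{56}{22}} = \frac{1}{0 - \frac{28}{11}} = \frac{1}{- \frac{28}{11}} = - \frac{11}{28}$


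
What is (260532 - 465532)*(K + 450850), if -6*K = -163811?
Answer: -294063377500/3 ≈ -9.8021e+10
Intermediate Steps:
K = 163811/6 (K = -1/6*(-163811) = 163811/6 ≈ 27302.)
(260532 - 465532)*(K + 450850) = (260532 - 465532)*(163811/6 + 450850) = -205000*2868911/6 = -294063377500/3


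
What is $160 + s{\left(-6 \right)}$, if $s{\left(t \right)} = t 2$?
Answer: $148$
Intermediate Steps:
$s{\left(t \right)} = 2 t$
$160 + s{\left(-6 \right)} = 160 + 2 \left(-6\right) = 160 - 12 = 148$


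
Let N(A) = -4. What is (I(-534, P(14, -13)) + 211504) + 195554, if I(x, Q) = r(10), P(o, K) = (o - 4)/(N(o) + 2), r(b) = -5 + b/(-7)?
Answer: 2849361/7 ≈ 4.0705e+5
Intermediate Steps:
r(b) = -5 - b/7 (r(b) = -5 + b*(-⅐) = -5 - b/7)
P(o, K) = 2 - o/2 (P(o, K) = (o - 4)/(-4 + 2) = (-4 + o)/(-2) = (-4 + o)*(-½) = 2 - o/2)
I(x, Q) = -45/7 (I(x, Q) = -5 - ⅐*10 = -5 - 10/7 = -45/7)
(I(-534, P(14, -13)) + 211504) + 195554 = (-45/7 + 211504) + 195554 = 1480483/7 + 195554 = 2849361/7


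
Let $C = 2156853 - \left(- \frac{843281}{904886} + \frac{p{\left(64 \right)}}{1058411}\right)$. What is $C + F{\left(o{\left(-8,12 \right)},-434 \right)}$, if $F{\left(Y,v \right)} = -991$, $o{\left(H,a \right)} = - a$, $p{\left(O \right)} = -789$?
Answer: $\frac{2064758959443749397}{957741296146} \approx 2.1559 \cdot 10^{6}$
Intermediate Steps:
$C = \frac{2065708081068230083}{957741296146}$ ($C = 2156853 - \left(- \frac{843281}{904886} - \frac{789}{1058411}\right) = 2156853 - - \frac{893251841545}{957741296146} = 2156853 + \frac{893251841545}{957741296146} = \frac{2065708081068230083}{957741296146} \approx 2.1569 \cdot 10^{6}$)
$C + F{\left(o{\left(-8,12 \right)},-434 \right)} = \frac{2065708081068230083}{957741296146} - 991 = \frac{2064758959443749397}{957741296146}$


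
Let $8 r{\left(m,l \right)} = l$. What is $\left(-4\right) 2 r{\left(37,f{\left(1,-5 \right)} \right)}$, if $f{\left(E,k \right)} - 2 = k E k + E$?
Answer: $-28$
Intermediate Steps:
$f{\left(E,k \right)} = 2 + E + E k^{2}$ ($f{\left(E,k \right)} = 2 + \left(k E k + E\right) = 2 + \left(E k k + E\right) = 2 + \left(E k^{2} + E\right) = 2 + \left(E + E k^{2}\right) = 2 + E + E k^{2}$)
$r{\left(m,l \right)} = \frac{l}{8}$
$\left(-4\right) 2 r{\left(37,f{\left(1,-5 \right)} \right)} = \left(-4\right) 2 \frac{2 + 1 + 1 \left(-5\right)^{2}}{8} = - 8 \frac{2 + 1 + 1 \cdot 25}{8} = - 8 \frac{2 + 1 + 25}{8} = - 8 \cdot \frac{1}{8} \cdot 28 = \left(-8\right) \frac{7}{2} = -28$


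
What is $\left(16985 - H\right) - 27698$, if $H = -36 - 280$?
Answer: $-10397$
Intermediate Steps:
$H = -316$ ($H = -36 - 280 = -316$)
$\left(16985 - H\right) - 27698 = \left(16985 - -316\right) - 27698 = \left(16985 + 316\right) - 27698 = 17301 - 27698 = -10397$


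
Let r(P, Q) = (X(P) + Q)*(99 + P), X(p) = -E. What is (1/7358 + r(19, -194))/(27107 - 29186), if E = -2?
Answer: 166702847/15297282 ≈ 10.898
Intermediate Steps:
X(p) = 2 (X(p) = -1*(-2) = 2)
r(P, Q) = (2 + Q)*(99 + P)
(1/7358 + r(19, -194))/(27107 - 29186) = (1/7358 + (198 + 2*19 + 99*(-194) + 19*(-194)))/(27107 - 29186) = (1/7358 + (198 + 38 - 19206 - 3686))/(-2079) = (1/7358 - 22656)*(-1/2079) = -166702847/7358*(-1/2079) = 166702847/15297282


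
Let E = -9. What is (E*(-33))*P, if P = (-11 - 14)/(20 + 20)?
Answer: -1485/8 ≈ -185.63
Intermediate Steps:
P = -5/8 (P = -25/40 = -25*1/40 = -5/8 ≈ -0.62500)
(E*(-33))*P = -9*(-33)*(-5/8) = 297*(-5/8) = -1485/8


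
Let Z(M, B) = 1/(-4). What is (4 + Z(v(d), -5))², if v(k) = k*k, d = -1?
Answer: 225/16 ≈ 14.063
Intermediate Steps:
v(k) = k²
Z(M, B) = -¼
(4 + Z(v(d), -5))² = (4 - ¼)² = (15/4)² = 225/16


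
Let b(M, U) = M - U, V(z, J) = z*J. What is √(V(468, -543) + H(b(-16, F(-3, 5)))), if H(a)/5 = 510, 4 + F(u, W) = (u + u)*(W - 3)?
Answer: I*√251574 ≈ 501.57*I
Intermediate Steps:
F(u, W) = -4 + 2*u*(-3 + W) (F(u, W) = -4 + (u + u)*(W - 3) = -4 + (2*u)*(-3 + W) = -4 + 2*u*(-3 + W))
V(z, J) = J*z
H(a) = 2550 (H(a) = 5*510 = 2550)
√(V(468, -543) + H(b(-16, F(-3, 5)))) = √(-543*468 + 2550) = √(-254124 + 2550) = √(-251574) = I*√251574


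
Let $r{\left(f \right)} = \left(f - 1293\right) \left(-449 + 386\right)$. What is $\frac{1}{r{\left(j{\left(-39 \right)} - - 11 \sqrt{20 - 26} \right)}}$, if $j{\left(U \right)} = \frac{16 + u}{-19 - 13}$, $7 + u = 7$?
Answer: $\frac{5174}{421814799} + \frac{44 i \sqrt{6}}{421814799} \approx 1.2266 \cdot 10^{-5} + 2.5551 \cdot 10^{-7} i$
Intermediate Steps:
$u = 0$ ($u = -7 + 7 = 0$)
$j{\left(U \right)} = - \frac{1}{2}$ ($j{\left(U \right)} = \frac{16 + 0}{-19 - 13} = \frac{16}{-32} = 16 \left(- \frac{1}{32}\right) = - \frac{1}{2}$)
$r{\left(f \right)} = 81459 - 63 f$ ($r{\left(f \right)} = \left(-1293 + f\right) \left(-63\right) = 81459 - 63 f$)
$\frac{1}{r{\left(j{\left(-39 \right)} - - 11 \sqrt{20 - 26} \right)}} = \frac{1}{81459 - 63 \left(- \frac{1}{2} - - 11 \sqrt{20 - 26}\right)} = \frac{1}{81459 - 63 \left(- \frac{1}{2} - - 11 \sqrt{-6}\right)} = \frac{1}{81459 - 63 \left(- \frac{1}{2} - - 11 i \sqrt{6}\right)} = \frac{1}{81459 - 63 \left(- \frac{1}{2} + 11 i \sqrt{6}\right)} = \frac{1}{81459 + \left(\frac{63}{2} - 693 i \sqrt{6}\right)} = \frac{1}{\frac{162981}{2} - 693 i \sqrt{6}}$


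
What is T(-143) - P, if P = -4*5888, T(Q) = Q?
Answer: 23409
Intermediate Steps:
P = -23552
T(-143) - P = -143 - 1*(-23552) = -143 + 23552 = 23409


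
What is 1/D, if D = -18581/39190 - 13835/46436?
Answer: -909913420/702510483 ≈ -1.2952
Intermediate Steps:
D = -702510483/909913420 (D = -18581*1/39190 - 13835*1/46436 = -18581/39190 - 13835/46436 = -702510483/909913420 ≈ -0.77206)
1/D = 1/(-702510483/909913420) = -909913420/702510483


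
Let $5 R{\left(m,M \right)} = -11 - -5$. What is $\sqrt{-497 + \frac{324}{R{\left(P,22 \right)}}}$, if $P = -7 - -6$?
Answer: $i \sqrt{767} \approx 27.695 i$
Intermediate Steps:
$P = -1$ ($P = -7 + 6 = -1$)
$R{\left(m,M \right)} = - \frac{6}{5}$ ($R{\left(m,M \right)} = \frac{-11 - -5}{5} = \frac{-11 + 5}{5} = \frac{1}{5} \left(-6\right) = - \frac{6}{5}$)
$\sqrt{-497 + \frac{324}{R{\left(P,22 \right)}}} = \sqrt{-497 + \frac{324}{- \frac{6}{5}}} = \sqrt{-497 + 324 \left(- \frac{5}{6}\right)} = \sqrt{-497 - 270} = \sqrt{-767} = i \sqrt{767}$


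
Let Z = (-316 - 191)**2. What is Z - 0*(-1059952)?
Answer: 257049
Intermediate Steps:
Z = 257049 (Z = (-507)**2 = 257049)
Z - 0*(-1059952) = 257049 - 0*(-1059952) = 257049 - 1*0 = 257049 + 0 = 257049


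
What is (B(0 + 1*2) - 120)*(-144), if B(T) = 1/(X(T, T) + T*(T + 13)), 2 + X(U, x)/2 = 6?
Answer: 328248/19 ≈ 17276.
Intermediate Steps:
X(U, x) = 8 (X(U, x) = -4 + 2*6 = -4 + 12 = 8)
B(T) = 1/(8 + T*(13 + T)) (B(T) = 1/(8 + T*(T + 13)) = 1/(8 + T*(13 + T)))
(B(0 + 1*2) - 120)*(-144) = (1/(8 + (0 + 1*2)² + 13*(0 + 1*2)) - 120)*(-144) = (1/(8 + (0 + 2)² + 13*(0 + 2)) - 120)*(-144) = (1/(8 + 2² + 13*2) - 120)*(-144) = (1/(8 + 4 + 26) - 120)*(-144) = (1/38 - 120)*(-144) = -4559/38*(-144) = 328248/19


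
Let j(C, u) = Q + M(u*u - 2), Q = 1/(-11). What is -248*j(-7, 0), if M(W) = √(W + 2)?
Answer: 248/11 ≈ 22.545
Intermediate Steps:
Q = -1/11 ≈ -0.090909
M(W) = √(2 + W)
j(C, u) = -1/11 + √(u²) (j(C, u) = -1/11 + √(2 + (u*u - 2)) = -1/11 + √(2 + (u² - 2)) = -1/11 + √(2 + (-2 + u²)) = -1/11 + √(u²))
-248*j(-7, 0) = -248*(-1/11 + √(0²)) = -248*(-1/11 + √0) = -248*(-1/11 + 0) = -248*(-1/11) = 248/11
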